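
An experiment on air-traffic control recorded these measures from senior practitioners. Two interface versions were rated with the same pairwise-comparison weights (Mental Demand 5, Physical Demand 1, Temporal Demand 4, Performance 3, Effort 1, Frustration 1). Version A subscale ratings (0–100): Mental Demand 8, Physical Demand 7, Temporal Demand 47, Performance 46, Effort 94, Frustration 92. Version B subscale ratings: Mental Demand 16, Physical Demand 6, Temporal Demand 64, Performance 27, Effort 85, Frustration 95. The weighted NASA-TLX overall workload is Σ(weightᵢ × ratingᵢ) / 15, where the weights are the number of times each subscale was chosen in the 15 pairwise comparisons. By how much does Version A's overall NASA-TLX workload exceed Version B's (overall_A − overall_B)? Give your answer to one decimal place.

-2.9

Version A weighted sum = 5·8 + 1·7 + 4·47 + 3·46 + 1·94 + 1·92 = 40 + 7 + 188 + 138 + 94 + 92 = 559; overall_A = 559/15 = 37.2667.
Version B weighted sum = 5·16 + 1·6 + 4·64 + 3·27 + 1·85 + 1·95 = 80 + 6 + 256 + 81 + 85 + 95 = 603; overall_B = 603/15 = 40.2000.
Difference = 37.2667 − 40.2000 = -2.9333 ≈ -2.9.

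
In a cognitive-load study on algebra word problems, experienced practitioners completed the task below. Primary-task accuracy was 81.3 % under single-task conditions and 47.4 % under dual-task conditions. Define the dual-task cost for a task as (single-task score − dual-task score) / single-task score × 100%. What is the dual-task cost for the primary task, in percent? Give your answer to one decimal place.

Cost = (81.3 − 47.4) / 81.3 × 100%
     = 33.9000 / 81.3 × 100% = 41.6974%.
≈ 41.7%.

41.7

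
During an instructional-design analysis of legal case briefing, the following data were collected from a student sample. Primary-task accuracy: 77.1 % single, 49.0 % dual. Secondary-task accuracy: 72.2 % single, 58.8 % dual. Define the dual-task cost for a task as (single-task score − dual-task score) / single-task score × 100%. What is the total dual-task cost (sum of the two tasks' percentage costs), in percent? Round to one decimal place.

55.0

Primary cost = (77.1 − 49.0) / 77.1 × 100% = 36.4462%.
Secondary cost = (72.2 − 58.8) / 72.2 × 100% = 18.5596%.
Total = 36.4462% + 18.5596% = 55.0058% ≈ 55.0%.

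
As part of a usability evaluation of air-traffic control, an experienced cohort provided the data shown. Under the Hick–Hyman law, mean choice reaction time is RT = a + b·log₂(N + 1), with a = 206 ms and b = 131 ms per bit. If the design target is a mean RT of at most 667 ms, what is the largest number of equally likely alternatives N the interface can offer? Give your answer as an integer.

10

Set 206 + 131·log₂(N + 1) ≤ 667.
log₂(N + 1) ≤ (667 − 206) / 131 = 3.5191.
N + 1 ≤ 2^3.5191 = 11.4645.
N ≤ 10.4645, so the largest integer N is 10.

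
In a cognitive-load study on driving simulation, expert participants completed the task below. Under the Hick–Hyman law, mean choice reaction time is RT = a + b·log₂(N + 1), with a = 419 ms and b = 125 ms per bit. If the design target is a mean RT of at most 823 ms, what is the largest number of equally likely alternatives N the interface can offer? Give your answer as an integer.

8

Set 419 + 125·log₂(N + 1) ≤ 823.
log₂(N + 1) ≤ (823 − 419) / 125 = 3.2320.
N + 1 ≤ 2^3.2320 = 9.3957.
N ≤ 8.3957, so the largest integer N is 8.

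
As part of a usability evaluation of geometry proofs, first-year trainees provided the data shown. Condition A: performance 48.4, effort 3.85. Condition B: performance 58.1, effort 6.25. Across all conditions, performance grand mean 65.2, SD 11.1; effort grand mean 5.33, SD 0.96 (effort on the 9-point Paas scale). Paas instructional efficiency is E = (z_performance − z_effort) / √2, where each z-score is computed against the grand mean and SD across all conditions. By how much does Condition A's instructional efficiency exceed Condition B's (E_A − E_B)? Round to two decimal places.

Condition A: z_P = (48.4 − 65.2)/11.1 = -1.5135; z_E = (3.85 − 5.33)/0.96 = -1.5417; E_A = (-1.5135 − (-1.5417))/√2 = 0.0199.
Condition B: z_P = (58.1 − 65.2)/11.1 = -0.6396; z_E = (6.25 − 5.33)/0.96 = 0.9583; E_B = (-0.6396 − 0.9583)/√2 = -1.1299.
E_A − E_B = 0.0199 − (-1.1299) = 1.1498 ≈ 1.15.

1.15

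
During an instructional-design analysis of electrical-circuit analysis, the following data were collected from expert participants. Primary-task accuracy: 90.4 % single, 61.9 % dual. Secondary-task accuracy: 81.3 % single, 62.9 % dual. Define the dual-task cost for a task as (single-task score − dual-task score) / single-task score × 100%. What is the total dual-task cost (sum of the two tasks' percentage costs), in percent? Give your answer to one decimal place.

54.2

Primary cost = (90.4 − 61.9) / 90.4 × 100% = 31.5265%.
Secondary cost = (81.3 − 62.9) / 81.3 × 100% = 22.6322%.
Total = 31.5265% + 22.6322% = 54.1587% ≈ 54.2%.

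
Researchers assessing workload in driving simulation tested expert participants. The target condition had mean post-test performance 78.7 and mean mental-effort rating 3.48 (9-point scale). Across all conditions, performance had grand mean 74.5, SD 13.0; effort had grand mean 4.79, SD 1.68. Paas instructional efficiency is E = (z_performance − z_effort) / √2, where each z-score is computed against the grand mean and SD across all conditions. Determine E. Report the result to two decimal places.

z_performance = (78.7 − 74.5) / 13.0 = 4.2000 / 13.0 = 0.3231.
z_effort = (3.48 − 4.79) / 1.68 = -1.3100 / 1.68 = -0.7798.
z_P − z_E = 0.3231 − (-0.7798) = 1.1029.
E = 1.1029 / √2 = 1.1029 / 1.41421 = 0.7799 ≈ 0.78.

0.78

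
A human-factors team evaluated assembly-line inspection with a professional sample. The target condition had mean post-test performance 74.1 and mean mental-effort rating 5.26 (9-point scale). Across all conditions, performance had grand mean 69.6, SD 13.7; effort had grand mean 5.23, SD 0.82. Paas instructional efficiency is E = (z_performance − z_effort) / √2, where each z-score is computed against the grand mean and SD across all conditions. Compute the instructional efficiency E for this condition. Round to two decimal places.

z_performance = (74.1 − 69.6) / 13.7 = 4.5000 / 13.7 = 0.3285.
z_effort = (5.26 − 5.23) / 0.82 = 0.0300 / 0.82 = 0.0366.
z_P − z_E = 0.3285 − 0.0366 = 0.2919.
E = 0.2919 / √2 = 0.2919 / 1.41421 = 0.2064 ≈ 0.21.

0.21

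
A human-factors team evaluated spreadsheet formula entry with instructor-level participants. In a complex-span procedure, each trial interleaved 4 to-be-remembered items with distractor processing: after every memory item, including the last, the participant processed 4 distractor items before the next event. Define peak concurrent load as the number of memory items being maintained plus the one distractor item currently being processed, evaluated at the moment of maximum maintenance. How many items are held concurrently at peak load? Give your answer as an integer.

5

Maintenance is greatest during the distractor(s) after memory item 4: all 4 memory items are being held.
One distractor item is concurrently being processed.
Peak concurrent load = 4 + 1 = 5 items.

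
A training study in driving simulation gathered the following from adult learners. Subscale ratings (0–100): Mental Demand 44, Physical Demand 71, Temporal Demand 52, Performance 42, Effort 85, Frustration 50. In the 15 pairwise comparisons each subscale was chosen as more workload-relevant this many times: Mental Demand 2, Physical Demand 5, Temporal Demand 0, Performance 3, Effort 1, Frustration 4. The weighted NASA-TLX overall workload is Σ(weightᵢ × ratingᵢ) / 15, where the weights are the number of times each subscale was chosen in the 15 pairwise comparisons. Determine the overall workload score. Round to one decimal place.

The tallies are the weights (they sum to 15).
Weighted sum = 2·44 + 5·71 + 0·52 + 3·42 + 1·85 + 4·50
            = 88 + 355 + 0 + 126 + 85 + 200 = 854.
Overall workload = 854 / 15 = 56.9333 ≈ 56.9.

56.9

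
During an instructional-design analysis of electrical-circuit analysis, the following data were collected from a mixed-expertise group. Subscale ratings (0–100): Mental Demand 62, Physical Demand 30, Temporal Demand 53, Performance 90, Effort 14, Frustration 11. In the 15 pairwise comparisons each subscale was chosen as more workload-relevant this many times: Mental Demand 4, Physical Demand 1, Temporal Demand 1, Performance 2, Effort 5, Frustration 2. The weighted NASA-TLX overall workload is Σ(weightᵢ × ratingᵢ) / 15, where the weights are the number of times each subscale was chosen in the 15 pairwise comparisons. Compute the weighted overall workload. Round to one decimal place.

The tallies are the weights (they sum to 15).
Weighted sum = 4·62 + 1·30 + 1·53 + 2·90 + 5·14 + 2·11
            = 248 + 30 + 53 + 180 + 70 + 22 = 603.
Overall workload = 603 / 15 = 40.2000 ≈ 40.2.

40.2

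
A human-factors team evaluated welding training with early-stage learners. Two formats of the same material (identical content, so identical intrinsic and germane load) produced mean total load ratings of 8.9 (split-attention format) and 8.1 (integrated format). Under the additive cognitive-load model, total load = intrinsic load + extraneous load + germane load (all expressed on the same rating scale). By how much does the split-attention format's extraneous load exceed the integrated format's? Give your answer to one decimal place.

0.8

Intrinsic and germane load are equal across formats, so the difference in total load equals the difference in extraneous load.
Extraneous-load difference = 8.9 − 8.1 = 0.8.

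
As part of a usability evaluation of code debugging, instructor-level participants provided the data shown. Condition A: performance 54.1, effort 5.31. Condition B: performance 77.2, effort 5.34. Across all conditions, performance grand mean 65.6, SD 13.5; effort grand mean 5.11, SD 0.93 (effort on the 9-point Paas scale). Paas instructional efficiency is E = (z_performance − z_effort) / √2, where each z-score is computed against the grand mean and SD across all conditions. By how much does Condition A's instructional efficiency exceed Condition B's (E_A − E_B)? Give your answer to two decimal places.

Condition A: z_P = (54.1 − 65.6)/13.5 = -0.8519; z_E = (5.31 − 5.11)/0.93 = 0.2151; E_A = (-0.8519 − 0.2151)/√2 = -0.7545.
Condition B: z_P = (77.2 − 65.6)/13.5 = 0.8593; z_E = (5.34 − 5.11)/0.93 = 0.2473; E_B = (0.8593 − 0.2473)/√2 = 0.4327.
E_A − E_B = -0.7545 − 0.4327 = -1.1872 ≈ -1.19.

-1.19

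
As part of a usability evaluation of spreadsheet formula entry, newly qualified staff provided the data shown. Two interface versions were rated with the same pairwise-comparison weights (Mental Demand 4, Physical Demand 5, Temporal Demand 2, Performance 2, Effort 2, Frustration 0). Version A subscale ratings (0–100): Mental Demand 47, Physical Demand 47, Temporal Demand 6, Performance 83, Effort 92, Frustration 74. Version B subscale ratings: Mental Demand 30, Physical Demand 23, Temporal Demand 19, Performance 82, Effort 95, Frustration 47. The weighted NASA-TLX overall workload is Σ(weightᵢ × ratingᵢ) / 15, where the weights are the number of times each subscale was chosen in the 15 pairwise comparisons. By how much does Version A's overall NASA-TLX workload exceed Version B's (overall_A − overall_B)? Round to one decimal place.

10.5

Version A weighted sum = 4·47 + 5·47 + 2·6 + 2·83 + 2·92 + 0·74 = 188 + 235 + 12 + 166 + 184 + 0 = 785; overall_A = 785/15 = 52.3333.
Version B weighted sum = 4·30 + 5·23 + 2·19 + 2·82 + 2·95 + 0·47 = 120 + 115 + 38 + 164 + 190 + 0 = 627; overall_B = 627/15 = 41.8000.
Difference = 52.3333 − 41.8000 = 10.5333 ≈ 10.5.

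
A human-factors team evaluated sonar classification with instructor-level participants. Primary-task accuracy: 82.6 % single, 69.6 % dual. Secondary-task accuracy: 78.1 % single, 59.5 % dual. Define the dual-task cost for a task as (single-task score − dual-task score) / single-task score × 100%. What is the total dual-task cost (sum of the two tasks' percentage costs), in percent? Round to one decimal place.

39.6

Primary cost = (82.6 − 69.6) / 82.6 × 100% = 15.7385%.
Secondary cost = (78.1 − 59.5) / 78.1 × 100% = 23.8156%.
Total = 15.7385% + 23.8156% = 39.5541% ≈ 39.6%.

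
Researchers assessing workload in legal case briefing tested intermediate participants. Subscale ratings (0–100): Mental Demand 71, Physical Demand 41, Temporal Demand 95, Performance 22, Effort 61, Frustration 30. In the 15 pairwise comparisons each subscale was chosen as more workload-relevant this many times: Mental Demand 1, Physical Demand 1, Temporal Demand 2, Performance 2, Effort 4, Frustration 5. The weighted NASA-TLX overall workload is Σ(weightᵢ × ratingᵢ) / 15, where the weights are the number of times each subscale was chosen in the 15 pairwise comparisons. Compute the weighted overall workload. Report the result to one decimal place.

The tallies are the weights (they sum to 15).
Weighted sum = 1·71 + 1·41 + 2·95 + 2·22 + 4·61 + 5·30
            = 71 + 41 + 190 + 44 + 244 + 150 = 740.
Overall workload = 740 / 15 = 49.3333 ≈ 49.3.

49.3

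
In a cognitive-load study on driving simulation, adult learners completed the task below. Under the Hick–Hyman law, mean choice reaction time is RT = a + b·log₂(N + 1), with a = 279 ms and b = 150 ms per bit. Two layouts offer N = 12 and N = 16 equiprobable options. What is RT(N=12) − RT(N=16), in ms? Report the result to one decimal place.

-58.1

RT(12) = 279 + 150·log₂(13) = 279 + 150·3.7004 = 834.0600 ms.
RT(16) = 279 + 150·log₂(17) = 279 + 150·4.0875 = 892.1250 ms.
Difference = 834.0600 − 892.1250 = -58.0650 ≈ -58.1 ms.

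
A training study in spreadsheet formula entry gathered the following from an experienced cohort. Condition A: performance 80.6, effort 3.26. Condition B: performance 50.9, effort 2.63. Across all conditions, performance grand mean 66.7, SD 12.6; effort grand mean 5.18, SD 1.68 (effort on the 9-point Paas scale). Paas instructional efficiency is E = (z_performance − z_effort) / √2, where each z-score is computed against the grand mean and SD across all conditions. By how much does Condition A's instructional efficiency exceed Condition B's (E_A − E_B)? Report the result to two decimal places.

Condition A: z_P = (80.6 − 66.7)/12.6 = 1.1032; z_E = (3.26 − 5.18)/1.68 = -1.1429; E_A = (1.1032 − (-1.1429))/√2 = 1.5882.
Condition B: z_P = (50.9 − 66.7)/12.6 = -1.2540; z_E = (2.63 − 5.18)/1.68 = -1.5179; E_B = (-1.2540 − (-1.5179))/√2 = 0.1866.
E_A − E_B = 1.5882 − 0.1866 = 1.4016 ≈ 1.40.

1.40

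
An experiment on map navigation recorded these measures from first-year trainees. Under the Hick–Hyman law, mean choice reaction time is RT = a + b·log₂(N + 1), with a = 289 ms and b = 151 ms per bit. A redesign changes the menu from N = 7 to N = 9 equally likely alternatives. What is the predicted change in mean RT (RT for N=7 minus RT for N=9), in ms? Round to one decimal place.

-48.6

RT(7) = 289 + 151·log₂(8) = 289 + 151·3.0000 = 742.0000 ms.
RT(9) = 289 + 151·log₂(10) = 289 + 151·3.3219 = 790.6069 ms.
Difference = 742.0000 − 790.6069 = -48.6069 ≈ -48.6 ms.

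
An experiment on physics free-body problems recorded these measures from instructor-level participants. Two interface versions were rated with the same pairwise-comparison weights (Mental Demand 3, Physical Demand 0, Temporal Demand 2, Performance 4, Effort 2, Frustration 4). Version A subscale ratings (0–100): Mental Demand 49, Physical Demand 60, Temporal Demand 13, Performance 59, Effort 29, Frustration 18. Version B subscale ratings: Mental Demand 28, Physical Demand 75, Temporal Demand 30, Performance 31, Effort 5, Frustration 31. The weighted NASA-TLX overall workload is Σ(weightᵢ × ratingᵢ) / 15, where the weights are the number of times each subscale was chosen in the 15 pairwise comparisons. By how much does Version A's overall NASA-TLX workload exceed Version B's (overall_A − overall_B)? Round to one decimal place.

9.1

Version A weighted sum = 3·49 + 0·60 + 2·13 + 4·59 + 2·29 + 4·18 = 147 + 0 + 26 + 236 + 58 + 72 = 539; overall_A = 539/15 = 35.9333.
Version B weighted sum = 3·28 + 0·75 + 2·30 + 4·31 + 2·5 + 4·31 = 84 + 0 + 60 + 124 + 10 + 124 = 402; overall_B = 402/15 = 26.8000.
Difference = 35.9333 − 26.8000 = 9.1333 ≈ 9.1.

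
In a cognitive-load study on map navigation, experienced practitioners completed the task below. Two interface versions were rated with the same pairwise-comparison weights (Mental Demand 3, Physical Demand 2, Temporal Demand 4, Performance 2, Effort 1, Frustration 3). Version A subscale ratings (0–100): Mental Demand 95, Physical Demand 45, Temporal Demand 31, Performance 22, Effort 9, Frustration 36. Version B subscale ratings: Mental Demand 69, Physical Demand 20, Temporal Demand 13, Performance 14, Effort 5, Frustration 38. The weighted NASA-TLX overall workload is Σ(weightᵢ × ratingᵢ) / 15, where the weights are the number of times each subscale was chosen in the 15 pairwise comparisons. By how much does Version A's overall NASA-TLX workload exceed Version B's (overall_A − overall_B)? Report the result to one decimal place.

14.3

Version A weighted sum = 3·95 + 2·45 + 4·31 + 2·22 + 1·9 + 3·36 = 285 + 90 + 124 + 44 + 9 + 108 = 660; overall_A = 660/15 = 44.0000.
Version B weighted sum = 3·69 + 2·20 + 4·13 + 2·14 + 1·5 + 3·38 = 207 + 40 + 52 + 28 + 5 + 114 = 446; overall_B = 446/15 = 29.7333.
Difference = 44.0000 − 29.7333 = 14.2667 ≈ 14.3.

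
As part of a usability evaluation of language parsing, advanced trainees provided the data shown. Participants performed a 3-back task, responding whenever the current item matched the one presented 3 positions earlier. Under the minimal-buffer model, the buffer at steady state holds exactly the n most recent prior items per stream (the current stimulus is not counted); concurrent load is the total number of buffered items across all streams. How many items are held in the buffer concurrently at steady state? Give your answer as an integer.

3

The buffer holds the 3 most recent prior items.
Steady-state concurrent load = 3 items.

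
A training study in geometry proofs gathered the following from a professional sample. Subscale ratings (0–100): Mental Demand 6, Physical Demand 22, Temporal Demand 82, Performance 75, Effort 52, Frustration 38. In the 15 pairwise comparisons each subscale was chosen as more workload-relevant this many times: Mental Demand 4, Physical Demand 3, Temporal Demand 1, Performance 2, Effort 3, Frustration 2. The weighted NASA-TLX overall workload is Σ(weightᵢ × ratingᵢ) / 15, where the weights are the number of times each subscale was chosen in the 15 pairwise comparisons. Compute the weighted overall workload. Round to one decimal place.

The tallies are the weights (they sum to 15).
Weighted sum = 4·6 + 3·22 + 1·82 + 2·75 + 3·52 + 2·38
            = 24 + 66 + 82 + 150 + 156 + 76 = 554.
Overall workload = 554 / 15 = 36.9333 ≈ 36.9.

36.9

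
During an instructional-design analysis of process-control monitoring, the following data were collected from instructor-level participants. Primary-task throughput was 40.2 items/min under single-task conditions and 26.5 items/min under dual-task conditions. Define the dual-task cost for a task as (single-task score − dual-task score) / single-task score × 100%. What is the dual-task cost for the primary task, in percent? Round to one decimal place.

34.1

Cost = (40.2 − 26.5) / 40.2 × 100%
     = 13.7000 / 40.2 × 100% = 34.0796%.
≈ 34.1%.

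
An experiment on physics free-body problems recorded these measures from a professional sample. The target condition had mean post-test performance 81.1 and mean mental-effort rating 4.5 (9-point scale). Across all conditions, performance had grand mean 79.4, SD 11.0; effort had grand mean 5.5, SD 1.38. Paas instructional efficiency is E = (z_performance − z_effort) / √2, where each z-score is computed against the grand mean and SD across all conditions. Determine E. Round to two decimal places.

z_performance = (81.1 − 79.4) / 11.0 = 1.7000 / 11.0 = 0.1545.
z_effort = (4.5 − 5.5) / 1.38 = -1.0000 / 1.38 = -0.7246.
z_P − z_E = 0.1545 − (-0.7246) = 0.8791.
E = 0.8791 / √2 = 0.8791 / 1.41421 = 0.6216 ≈ 0.62.

0.62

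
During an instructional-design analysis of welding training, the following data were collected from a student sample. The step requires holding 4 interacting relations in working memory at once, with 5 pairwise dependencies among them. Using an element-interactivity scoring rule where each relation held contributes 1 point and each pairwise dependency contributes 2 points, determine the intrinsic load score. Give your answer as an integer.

Element contribution: 4 × 1 = 4.
Interaction contribution: 5 × 2 = 10.
Intrinsic load = 4 + 10 = 14.

14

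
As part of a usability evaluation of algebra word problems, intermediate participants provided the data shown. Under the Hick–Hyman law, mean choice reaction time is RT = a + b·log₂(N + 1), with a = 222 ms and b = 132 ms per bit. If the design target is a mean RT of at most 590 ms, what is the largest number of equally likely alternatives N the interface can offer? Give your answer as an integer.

Set 222 + 132·log₂(N + 1) ≤ 590.
log₂(N + 1) ≤ (590 − 222) / 132 = 2.7879.
N + 1 ≤ 2^2.7879 = 6.9062.
N ≤ 5.9062, so the largest integer N is 5.

5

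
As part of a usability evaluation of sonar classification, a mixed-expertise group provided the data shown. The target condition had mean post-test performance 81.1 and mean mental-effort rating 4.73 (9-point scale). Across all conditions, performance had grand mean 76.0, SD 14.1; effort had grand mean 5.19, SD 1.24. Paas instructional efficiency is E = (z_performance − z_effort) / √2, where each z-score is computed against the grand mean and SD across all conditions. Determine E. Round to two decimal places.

0.52

z_performance = (81.1 − 76.0) / 14.1 = 5.1000 / 14.1 = 0.3617.
z_effort = (4.73 − 5.19) / 1.24 = -0.4600 / 1.24 = -0.3710.
z_P − z_E = 0.3617 − (-0.3710) = 0.7327.
E = 0.7327 / √2 = 0.7327 / 1.41421 = 0.5181 ≈ 0.52.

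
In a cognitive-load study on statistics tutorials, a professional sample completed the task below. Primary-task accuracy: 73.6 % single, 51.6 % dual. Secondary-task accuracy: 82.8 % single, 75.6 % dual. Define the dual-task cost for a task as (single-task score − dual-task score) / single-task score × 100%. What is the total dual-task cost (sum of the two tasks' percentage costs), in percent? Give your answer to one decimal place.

Primary cost = (73.6 − 51.6) / 73.6 × 100% = 29.8913%.
Secondary cost = (82.8 − 75.6) / 82.8 × 100% = 8.6957%.
Total = 29.8913% + 8.6957% = 38.5870% ≈ 38.6%.

38.6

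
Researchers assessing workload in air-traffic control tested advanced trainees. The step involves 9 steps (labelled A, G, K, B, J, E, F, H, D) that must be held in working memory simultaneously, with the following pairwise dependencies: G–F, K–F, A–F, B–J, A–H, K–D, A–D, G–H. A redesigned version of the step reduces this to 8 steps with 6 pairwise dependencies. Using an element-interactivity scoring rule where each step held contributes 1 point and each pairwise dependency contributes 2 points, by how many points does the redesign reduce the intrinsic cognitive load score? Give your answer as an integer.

Original: 9 × 1 + 8 × 2 = 9 + 16 = 25.
Redesigned: 8 × 1 + 6 × 2 = 8 + 12 = 20.
Reduction = 25 − 20 = 5.

5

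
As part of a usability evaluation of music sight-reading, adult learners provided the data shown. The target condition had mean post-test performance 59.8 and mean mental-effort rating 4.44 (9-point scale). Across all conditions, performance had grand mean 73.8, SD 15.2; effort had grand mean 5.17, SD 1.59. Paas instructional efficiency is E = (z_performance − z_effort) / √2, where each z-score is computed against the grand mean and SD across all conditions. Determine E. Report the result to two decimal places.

-0.33

z_performance = (59.8 − 73.8) / 15.2 = -14.0000 / 15.2 = -0.9211.
z_effort = (4.44 − 5.17) / 1.59 = -0.7300 / 1.59 = -0.4591.
z_P − z_E = -0.9211 − (-0.4591) = -0.4620.
E = -0.4620 / √2 = -0.4620 / 1.41421 = -0.3267 ≈ -0.33.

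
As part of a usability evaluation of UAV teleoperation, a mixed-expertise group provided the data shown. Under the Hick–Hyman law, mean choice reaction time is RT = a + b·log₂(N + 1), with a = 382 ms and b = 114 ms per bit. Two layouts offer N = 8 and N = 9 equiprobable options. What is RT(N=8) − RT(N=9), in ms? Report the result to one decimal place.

RT(8) = 382 + 114·log₂(9) = 382 + 114·3.1699 = 743.3686 ms.
RT(9) = 382 + 114·log₂(10) = 382 + 114·3.3219 = 760.6966 ms.
Difference = 743.3686 − 760.6966 = -17.3280 ≈ -17.3 ms.

-17.3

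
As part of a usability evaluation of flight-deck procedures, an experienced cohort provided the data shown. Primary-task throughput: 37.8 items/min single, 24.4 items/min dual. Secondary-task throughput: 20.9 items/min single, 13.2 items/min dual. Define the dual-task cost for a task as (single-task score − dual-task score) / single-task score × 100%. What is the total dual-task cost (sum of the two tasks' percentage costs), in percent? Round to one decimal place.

Primary cost = (37.8 − 24.4) / 37.8 × 100% = 35.4497%.
Secondary cost = (20.9 − 13.2) / 20.9 × 100% = 36.8421%.
Total = 35.4497% + 36.8421% = 72.2918% ≈ 72.3%.

72.3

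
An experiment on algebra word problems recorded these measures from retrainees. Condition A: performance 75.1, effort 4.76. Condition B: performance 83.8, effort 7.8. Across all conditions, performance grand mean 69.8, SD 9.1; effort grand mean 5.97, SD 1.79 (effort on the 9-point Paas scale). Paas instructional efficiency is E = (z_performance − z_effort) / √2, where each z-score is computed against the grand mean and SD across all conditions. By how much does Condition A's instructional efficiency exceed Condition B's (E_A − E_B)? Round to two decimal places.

0.52

Condition A: z_P = (75.1 − 69.8)/9.1 = 0.5824; z_E = (4.76 − 5.97)/1.79 = -0.6760; E_A = (0.5824 − (-0.6760))/√2 = 0.8898.
Condition B: z_P = (83.8 − 69.8)/9.1 = 1.5385; z_E = (7.8 − 5.97)/1.79 = 1.0223; E_B = (1.5385 − 1.0223)/√2 = 0.3650.
E_A − E_B = 0.8898 − 0.3650 = 0.5248 ≈ 0.52.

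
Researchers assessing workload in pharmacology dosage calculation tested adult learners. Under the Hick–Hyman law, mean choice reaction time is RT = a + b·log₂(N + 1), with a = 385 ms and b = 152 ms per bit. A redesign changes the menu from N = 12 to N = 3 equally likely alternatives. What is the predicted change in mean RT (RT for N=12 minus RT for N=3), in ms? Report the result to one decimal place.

258.5

RT(12) = 385 + 152·log₂(13) = 385 + 152·3.7004 = 947.4608 ms.
RT(3) = 385 + 152·log₂(4) = 385 + 152·2.0000 = 689.0000 ms.
Difference = 947.4608 − 689.0000 = 258.4608 ≈ 258.5 ms.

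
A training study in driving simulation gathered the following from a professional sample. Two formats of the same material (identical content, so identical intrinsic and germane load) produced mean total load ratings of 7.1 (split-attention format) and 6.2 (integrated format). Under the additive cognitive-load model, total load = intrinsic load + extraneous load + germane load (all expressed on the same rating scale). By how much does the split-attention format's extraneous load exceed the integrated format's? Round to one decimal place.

Intrinsic and germane load are equal across formats, so the difference in total load equals the difference in extraneous load.
Extraneous-load difference = 7.1 − 6.2 = 0.9.

0.9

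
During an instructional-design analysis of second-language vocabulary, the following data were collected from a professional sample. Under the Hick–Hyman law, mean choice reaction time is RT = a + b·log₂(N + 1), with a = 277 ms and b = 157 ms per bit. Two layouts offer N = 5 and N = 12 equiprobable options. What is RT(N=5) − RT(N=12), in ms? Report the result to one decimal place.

-175.1

RT(5) = 277 + 157·log₂(6) = 277 + 157·2.5850 = 682.8450 ms.
RT(12) = 277 + 157·log₂(13) = 277 + 157·3.7004 = 857.9628 ms.
Difference = 682.8450 − 857.9628 = -175.1178 ≈ -175.1 ms.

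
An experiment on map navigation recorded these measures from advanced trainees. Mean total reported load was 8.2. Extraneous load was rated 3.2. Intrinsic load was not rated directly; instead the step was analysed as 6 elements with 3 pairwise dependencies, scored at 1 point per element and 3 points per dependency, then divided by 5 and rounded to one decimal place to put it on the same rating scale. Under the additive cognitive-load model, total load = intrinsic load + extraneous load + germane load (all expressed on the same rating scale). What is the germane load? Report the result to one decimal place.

Intrinsic (element-interactivity): (6 × 1 + 3 × 3) / 5 = 15 / 5 = 3.0000 → 3.0.
germane load = total − intrinsic − extraneous
             = 8.2 − 3.0 − 3.2 = 2.0.

2.0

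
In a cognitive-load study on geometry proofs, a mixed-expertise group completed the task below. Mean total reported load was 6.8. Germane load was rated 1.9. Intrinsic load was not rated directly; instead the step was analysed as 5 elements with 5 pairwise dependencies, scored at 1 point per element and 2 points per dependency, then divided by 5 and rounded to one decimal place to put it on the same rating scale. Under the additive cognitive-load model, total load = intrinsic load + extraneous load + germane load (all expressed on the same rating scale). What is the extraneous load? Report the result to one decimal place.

Intrinsic (element-interactivity): (5 × 1 + 5 × 2) / 5 = 15 / 5 = 3.0000 → 3.0.
extraneous load = total − intrinsic − germane
             = 6.8 − 3.0 − 1.9 = 1.9.

1.9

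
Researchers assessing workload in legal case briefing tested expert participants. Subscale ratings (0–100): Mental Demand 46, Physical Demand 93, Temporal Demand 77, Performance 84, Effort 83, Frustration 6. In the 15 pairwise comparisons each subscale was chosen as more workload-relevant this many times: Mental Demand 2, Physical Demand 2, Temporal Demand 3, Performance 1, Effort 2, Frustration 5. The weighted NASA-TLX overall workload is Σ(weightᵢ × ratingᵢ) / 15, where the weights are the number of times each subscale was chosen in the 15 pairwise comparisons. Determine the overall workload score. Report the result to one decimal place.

The tallies are the weights (they sum to 15).
Weighted sum = 2·46 + 2·93 + 3·77 + 1·84 + 2·83 + 5·6
            = 92 + 186 + 231 + 84 + 166 + 30 = 789.
Overall workload = 789 / 15 = 52.6000 ≈ 52.6.

52.6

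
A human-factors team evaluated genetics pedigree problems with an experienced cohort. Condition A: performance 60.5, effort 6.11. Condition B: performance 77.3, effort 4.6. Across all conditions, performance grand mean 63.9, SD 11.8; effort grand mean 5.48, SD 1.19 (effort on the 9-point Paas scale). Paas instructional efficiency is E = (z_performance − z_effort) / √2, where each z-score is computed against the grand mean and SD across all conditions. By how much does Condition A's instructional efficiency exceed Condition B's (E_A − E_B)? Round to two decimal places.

-1.90

Condition A: z_P = (60.5 − 63.9)/11.8 = -0.2881; z_E = (6.11 − 5.48)/1.19 = 0.5294; E_A = (-0.2881 − 0.5294)/√2 = -0.5781.
Condition B: z_P = (77.3 − 63.9)/11.8 = 1.1356; z_E = (4.6 − 5.48)/1.19 = -0.7395; E_B = (1.1356 − (-0.7395))/√2 = 1.3259.
E_A − E_B = -0.5781 − 1.3259 = -1.9040 ≈ -1.90.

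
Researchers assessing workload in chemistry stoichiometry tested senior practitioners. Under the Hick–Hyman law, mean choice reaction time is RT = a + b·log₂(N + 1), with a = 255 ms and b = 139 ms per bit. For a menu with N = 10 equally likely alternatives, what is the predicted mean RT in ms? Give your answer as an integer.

736

log₂(10 + 1) = log₂(11) = 3.4594.
RT = 255 + 139 × 3.4594 = 255 + 480.8566 = 735.8566 ms.
≈ 736 ms.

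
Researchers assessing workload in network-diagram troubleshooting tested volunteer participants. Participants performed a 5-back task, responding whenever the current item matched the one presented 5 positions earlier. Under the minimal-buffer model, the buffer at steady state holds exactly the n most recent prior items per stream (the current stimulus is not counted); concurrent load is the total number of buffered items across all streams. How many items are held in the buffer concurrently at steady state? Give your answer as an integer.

The buffer holds the 5 most recent prior items.
Steady-state concurrent load = 5 items.

5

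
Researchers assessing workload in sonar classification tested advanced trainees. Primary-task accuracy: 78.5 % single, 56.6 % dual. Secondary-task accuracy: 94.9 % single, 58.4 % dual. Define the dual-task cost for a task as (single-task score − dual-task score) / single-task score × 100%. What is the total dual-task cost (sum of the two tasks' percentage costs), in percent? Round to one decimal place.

Primary cost = (78.5 − 56.6) / 78.5 × 100% = 27.8981%.
Secondary cost = (94.9 − 58.4) / 94.9 × 100% = 38.4615%.
Total = 27.8981% + 38.4615% = 66.3596% ≈ 66.4%.

66.4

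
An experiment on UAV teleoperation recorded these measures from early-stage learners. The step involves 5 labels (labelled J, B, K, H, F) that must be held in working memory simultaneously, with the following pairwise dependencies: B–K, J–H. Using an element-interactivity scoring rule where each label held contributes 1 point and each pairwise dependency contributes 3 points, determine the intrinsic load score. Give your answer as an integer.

Count of labels held simultaneously: 5.
Count of pairwise dependencies listed: 2.
Element contribution: 5 × 1 = 5.
Interaction contribution: 2 × 3 = 6.
Intrinsic load = 5 + 6 = 11.

11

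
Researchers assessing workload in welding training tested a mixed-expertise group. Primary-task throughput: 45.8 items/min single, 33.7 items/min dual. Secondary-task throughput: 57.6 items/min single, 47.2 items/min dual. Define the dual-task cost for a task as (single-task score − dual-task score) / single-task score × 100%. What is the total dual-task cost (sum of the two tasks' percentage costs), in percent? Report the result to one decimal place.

Primary cost = (45.8 − 33.7) / 45.8 × 100% = 26.4192%.
Secondary cost = (57.6 − 47.2) / 57.6 × 100% = 18.0556%.
Total = 26.4192% + 18.0556% = 44.4748% ≈ 44.5%.

44.5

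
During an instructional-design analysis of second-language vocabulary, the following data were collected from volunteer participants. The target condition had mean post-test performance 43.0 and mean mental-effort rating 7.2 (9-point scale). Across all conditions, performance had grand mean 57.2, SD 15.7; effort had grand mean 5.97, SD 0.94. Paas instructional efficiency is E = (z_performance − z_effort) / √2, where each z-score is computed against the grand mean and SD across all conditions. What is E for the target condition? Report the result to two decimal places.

z_performance = (43.0 − 57.2) / 15.7 = -14.2000 / 15.7 = -0.9045.
z_effort = (7.2 − 5.97) / 0.94 = 1.2300 / 0.94 = 1.3085.
z_P − z_E = -0.9045 − 1.3085 = -2.2130.
E = -2.2130 / √2 = -2.2130 / 1.41421 = -1.5648 ≈ -1.56.

-1.56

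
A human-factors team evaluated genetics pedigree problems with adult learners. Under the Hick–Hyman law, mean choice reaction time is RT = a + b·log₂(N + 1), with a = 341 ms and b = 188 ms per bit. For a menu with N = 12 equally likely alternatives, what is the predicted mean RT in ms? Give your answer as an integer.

1037

log₂(12 + 1) = log₂(13) = 3.7004.
RT = 341 + 188 × 3.7004 = 341 + 695.6752 = 1036.6752 ms.
≈ 1037 ms.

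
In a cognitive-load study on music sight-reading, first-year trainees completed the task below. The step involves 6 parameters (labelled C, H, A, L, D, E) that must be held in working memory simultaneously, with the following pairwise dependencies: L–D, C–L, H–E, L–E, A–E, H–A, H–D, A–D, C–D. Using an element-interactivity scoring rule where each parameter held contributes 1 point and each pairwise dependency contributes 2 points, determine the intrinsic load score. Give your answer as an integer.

24

Count of parameters held simultaneously: 6.
Count of pairwise dependencies listed: 9.
Element contribution: 6 × 1 = 6.
Interaction contribution: 9 × 2 = 18.
Intrinsic load = 6 + 18 = 24.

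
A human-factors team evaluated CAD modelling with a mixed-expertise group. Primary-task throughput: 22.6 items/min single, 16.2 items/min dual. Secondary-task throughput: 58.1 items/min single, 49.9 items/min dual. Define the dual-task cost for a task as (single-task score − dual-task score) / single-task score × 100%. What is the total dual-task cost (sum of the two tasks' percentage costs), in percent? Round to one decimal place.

Primary cost = (22.6 − 16.2) / 22.6 × 100% = 28.3186%.
Secondary cost = (58.1 − 49.9) / 58.1 × 100% = 14.1136%.
Total = 28.3186% + 14.1136% = 42.4322% ≈ 42.4%.

42.4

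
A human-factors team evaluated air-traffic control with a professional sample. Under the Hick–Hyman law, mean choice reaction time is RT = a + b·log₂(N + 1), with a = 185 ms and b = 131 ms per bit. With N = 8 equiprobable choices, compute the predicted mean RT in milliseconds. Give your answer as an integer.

log₂(8 + 1) = log₂(9) = 3.1699.
RT = 185 + 131 × 3.1699 = 185 + 415.2569 = 600.2569 ms.
≈ 600 ms.

600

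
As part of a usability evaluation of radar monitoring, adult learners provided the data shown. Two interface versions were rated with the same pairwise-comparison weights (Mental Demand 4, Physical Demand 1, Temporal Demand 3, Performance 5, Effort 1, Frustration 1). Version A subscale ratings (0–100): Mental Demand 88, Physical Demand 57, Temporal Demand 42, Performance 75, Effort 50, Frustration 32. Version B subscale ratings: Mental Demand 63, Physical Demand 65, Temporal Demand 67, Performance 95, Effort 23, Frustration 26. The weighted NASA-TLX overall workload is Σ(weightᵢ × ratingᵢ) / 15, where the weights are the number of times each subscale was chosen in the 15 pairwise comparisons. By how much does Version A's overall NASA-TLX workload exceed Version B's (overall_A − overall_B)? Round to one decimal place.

Version A weighted sum = 4·88 + 1·57 + 3·42 + 5·75 + 1·50 + 1·32 = 352 + 57 + 126 + 375 + 50 + 32 = 992; overall_A = 992/15 = 66.1333.
Version B weighted sum = 4·63 + 1·65 + 3·67 + 5·95 + 1·23 + 1·26 = 252 + 65 + 201 + 475 + 23 + 26 = 1042; overall_B = 1042/15 = 69.4667.
Difference = 66.1333 − 69.4667 = -3.3334 ≈ -3.3.

-3.3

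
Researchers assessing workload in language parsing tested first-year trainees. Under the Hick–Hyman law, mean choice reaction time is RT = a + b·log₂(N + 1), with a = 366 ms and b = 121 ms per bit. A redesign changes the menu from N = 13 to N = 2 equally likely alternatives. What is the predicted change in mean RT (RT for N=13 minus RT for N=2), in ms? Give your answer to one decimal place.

268.9

RT(13) = 366 + 121·log₂(14) = 366 + 121·3.8074 = 826.6954 ms.
RT(2) = 366 + 121·log₂(3) = 366 + 121·1.5850 = 557.7850 ms.
Difference = 826.6954 − 557.7850 = 268.9104 ≈ 268.9 ms.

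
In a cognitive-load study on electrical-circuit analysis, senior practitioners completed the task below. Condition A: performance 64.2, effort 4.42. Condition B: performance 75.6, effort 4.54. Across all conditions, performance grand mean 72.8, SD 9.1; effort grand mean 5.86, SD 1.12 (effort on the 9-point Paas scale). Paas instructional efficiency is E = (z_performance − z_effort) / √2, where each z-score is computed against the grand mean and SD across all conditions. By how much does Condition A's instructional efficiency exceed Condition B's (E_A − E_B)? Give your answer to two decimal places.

Condition A: z_P = (64.2 − 72.8)/9.1 = -0.9451; z_E = (4.42 − 5.86)/1.12 = -1.2857; E_A = (-0.9451 − (-1.2857))/√2 = 0.2408.
Condition B: z_P = (75.6 − 72.8)/9.1 = 0.3077; z_E = (4.54 − 5.86)/1.12 = -1.1786; E_B = (0.3077 − (-1.1786))/√2 = 1.0510.
E_A − E_B = 0.2408 − 1.0510 = -0.8102 ≈ -0.81.

-0.81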